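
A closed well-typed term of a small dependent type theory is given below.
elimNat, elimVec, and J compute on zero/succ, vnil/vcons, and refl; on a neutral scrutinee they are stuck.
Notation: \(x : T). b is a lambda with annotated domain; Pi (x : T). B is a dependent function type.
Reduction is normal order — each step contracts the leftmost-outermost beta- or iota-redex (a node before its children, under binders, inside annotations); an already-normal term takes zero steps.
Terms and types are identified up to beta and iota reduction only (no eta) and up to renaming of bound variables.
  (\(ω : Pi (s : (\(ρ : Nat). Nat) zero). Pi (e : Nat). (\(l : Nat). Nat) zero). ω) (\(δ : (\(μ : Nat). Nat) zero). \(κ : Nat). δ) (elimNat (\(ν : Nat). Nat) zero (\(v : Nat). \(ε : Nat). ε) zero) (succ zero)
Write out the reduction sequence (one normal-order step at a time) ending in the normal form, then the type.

normal-order reduction sequence:
  (\(ω : Pi (s : (\(ρ : Nat). Nat) zero). Pi (e : Nat). (\(l : Nat). Nat) zero). ω) (\(δ : (\(μ : Nat). Nat) zero). \(κ : Nat). δ) (elimNat (\(ν : Nat). Nat) zero (\(v : Nat). \(ε : Nat). ε) zero) (succ zero)
  ~> (\(ω : (\(s : Nat). Nat) zero). \(ρ : Nat). ω) (elimNat (\(e : Nat). Nat) zero (\(l : Nat). \(δ : Nat). δ) zero) (succ zero)
  ~> (\(ω : Nat). elimNat (\(s : Nat). Nat) zero (\(ρ : Nat). \(e : Nat). e) zero) (succ zero)
  ~> elimNat (\(ω : Nat). Nat) zero (\(s : Nat). \(ρ : Nat). ρ) zero
  ~> zero
type:
  Nat


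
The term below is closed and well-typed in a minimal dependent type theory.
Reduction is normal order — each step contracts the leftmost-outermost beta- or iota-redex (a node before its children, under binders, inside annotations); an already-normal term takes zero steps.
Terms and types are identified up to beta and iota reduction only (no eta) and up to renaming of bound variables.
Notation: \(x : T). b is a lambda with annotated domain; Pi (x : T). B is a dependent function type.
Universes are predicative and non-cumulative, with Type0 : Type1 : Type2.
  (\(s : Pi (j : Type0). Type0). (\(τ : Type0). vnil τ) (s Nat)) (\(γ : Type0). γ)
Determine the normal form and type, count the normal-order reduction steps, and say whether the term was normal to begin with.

normal form:
  vnil Nat
inferred type:
  Vec Nat zero
normal-order step count: 3
started in normal form: no
first contracted redex: a beta-redex


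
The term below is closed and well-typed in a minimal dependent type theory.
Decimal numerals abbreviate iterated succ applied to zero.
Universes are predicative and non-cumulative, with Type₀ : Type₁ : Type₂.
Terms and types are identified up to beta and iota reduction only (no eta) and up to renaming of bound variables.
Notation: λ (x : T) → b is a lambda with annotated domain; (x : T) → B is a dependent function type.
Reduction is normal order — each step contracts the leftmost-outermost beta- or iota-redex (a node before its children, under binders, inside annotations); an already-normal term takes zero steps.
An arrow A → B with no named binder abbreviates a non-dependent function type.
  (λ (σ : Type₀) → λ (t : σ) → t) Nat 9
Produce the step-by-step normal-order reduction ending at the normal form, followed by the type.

reduction (normal order):
  (λ (σ : Type₀) → λ (t : σ) → t) Nat 9
  ~> (λ (σ : Nat) → σ) 9
  ~> 9
inferred type:
  Nat


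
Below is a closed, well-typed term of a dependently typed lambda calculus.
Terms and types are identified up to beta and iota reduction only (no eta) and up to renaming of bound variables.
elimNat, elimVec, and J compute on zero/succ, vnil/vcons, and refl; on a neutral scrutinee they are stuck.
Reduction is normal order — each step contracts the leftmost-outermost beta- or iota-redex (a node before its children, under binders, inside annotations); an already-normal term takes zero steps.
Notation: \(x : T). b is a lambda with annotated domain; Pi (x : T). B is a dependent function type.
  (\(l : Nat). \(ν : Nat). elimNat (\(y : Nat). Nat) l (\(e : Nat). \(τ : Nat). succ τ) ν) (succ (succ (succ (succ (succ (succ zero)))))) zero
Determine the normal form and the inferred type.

reduced normal form:
  succ (succ (succ (succ (succ (succ zero)))))
the term's type:
  Nat


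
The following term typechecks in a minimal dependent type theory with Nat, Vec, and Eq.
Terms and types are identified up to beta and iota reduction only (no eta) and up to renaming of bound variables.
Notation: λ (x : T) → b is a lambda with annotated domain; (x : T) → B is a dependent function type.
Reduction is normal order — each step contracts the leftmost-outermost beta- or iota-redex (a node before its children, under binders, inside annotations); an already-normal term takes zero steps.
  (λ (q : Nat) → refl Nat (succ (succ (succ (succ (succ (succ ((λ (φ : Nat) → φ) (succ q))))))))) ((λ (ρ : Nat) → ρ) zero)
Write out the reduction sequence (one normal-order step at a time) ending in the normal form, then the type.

normal-order reduction sequence:
  (λ (q : Nat) → refl Nat (succ (succ (succ (succ (succ (succ ((λ (φ : Nat) → φ) (succ q))))))))) ((λ (ρ : Nat) → ρ) zero)
  ~> refl Nat (succ (succ (succ (succ (succ (succ ((λ (q : Nat) → q) (succ ((λ (φ : Nat) → φ) zero)))))))))
  ~> refl Nat (succ (succ (succ (succ (succ (succ (succ ((λ (q : Nat) → q) zero))))))))
  ~> refl Nat (succ (succ (succ (succ (succ (succ (succ zero)))))))
inferred type:
  Eq Nat (succ (succ (succ (succ (succ (succ (succ zero))))))) (succ (succ (succ (succ (succ (succ (succ zero)))))))


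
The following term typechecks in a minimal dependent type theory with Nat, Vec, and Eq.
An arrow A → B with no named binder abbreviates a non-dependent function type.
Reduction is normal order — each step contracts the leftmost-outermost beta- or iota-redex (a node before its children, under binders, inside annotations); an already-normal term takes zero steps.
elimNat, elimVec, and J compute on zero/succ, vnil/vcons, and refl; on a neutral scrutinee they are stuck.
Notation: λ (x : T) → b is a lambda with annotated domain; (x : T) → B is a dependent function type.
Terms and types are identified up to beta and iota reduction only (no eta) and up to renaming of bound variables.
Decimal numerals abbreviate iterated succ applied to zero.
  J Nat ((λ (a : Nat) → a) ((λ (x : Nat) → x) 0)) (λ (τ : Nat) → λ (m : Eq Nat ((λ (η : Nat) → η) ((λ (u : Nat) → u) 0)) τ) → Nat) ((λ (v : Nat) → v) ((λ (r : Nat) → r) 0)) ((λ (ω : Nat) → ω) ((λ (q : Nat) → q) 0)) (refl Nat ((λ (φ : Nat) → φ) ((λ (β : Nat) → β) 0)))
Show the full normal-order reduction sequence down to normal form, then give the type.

reduction (normal order):
  J Nat ((λ (a : Nat) → a) ((λ (x : Nat) → x) 0)) (λ (τ : Nat) → λ (m : Eq Nat ((λ (η : Nat) → η) ((λ (u : Nat) → u) 0)) τ) → Nat) ((λ (v : Nat) → v) ((λ (r : Nat) → r) 0)) ((λ (ω : Nat) → ω) ((λ (q : Nat) → q) 0)) (refl Nat ((λ (φ : Nat) → φ) ((λ (β : Nat) → β) 0)))
  ~> (λ (a : Nat) → a) ((λ (x : Nat) → x) 0)
  ~> (λ (a : Nat) → a) 0
  ~> 0
type:
  Nat


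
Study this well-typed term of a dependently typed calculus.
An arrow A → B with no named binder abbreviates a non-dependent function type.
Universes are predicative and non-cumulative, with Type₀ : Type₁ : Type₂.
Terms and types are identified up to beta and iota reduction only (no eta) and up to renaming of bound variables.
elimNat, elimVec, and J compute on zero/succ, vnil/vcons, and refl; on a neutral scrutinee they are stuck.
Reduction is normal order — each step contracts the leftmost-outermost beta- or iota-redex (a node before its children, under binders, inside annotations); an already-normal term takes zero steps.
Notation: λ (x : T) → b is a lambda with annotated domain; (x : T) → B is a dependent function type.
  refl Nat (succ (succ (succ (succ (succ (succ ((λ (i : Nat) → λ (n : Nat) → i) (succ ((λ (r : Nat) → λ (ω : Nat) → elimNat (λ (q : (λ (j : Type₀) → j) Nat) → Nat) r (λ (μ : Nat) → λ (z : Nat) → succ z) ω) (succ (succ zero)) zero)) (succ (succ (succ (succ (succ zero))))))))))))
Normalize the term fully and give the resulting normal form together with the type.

resulting normal form:
  refl Nat (succ (succ (succ (succ (succ (succ (succ (succ (succ zero)))))))))
the term's type:
  Eq Nat (succ (succ (succ (succ (succ (succ (succ (succ (succ zero))))))))) (succ (succ (succ (succ (succ (succ (succ (succ (succ zero)))))))))


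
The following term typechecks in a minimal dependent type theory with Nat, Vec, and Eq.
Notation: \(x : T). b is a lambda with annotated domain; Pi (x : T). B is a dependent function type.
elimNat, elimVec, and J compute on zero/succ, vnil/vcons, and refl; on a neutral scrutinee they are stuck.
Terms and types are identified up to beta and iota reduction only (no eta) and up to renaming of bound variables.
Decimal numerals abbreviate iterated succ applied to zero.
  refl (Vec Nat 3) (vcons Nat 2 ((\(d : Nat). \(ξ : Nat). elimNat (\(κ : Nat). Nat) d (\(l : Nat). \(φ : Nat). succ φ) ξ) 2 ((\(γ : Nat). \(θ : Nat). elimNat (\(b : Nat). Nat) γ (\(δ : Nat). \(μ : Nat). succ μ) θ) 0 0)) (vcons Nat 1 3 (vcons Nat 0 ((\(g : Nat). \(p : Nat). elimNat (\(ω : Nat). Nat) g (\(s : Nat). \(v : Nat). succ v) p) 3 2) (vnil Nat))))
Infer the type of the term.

inferred type:
  Eq (Vec Nat 3) (vcons Nat 2 2 (vcons Nat 1 3 (vcons Nat 0 5 (vnil Nat)))) (vcons Nat 2 2 (vcons Nat 1 3 (vcons Nat 0 5 (vnil Nat))))


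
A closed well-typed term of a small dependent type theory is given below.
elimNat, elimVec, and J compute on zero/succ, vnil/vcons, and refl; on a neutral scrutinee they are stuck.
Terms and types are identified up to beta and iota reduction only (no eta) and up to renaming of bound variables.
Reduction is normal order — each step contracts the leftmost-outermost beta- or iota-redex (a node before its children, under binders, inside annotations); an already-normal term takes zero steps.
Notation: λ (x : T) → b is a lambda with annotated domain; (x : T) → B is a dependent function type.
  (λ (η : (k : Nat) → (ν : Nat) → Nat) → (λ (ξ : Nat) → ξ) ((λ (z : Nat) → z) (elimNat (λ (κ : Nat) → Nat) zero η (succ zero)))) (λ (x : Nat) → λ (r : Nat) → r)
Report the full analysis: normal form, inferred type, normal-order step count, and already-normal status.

resulting normal form:
  zero
the term's type:
  Nat
steps to reach normal form (normal order): 7
started in normal form: no
first redex: a beta-redex


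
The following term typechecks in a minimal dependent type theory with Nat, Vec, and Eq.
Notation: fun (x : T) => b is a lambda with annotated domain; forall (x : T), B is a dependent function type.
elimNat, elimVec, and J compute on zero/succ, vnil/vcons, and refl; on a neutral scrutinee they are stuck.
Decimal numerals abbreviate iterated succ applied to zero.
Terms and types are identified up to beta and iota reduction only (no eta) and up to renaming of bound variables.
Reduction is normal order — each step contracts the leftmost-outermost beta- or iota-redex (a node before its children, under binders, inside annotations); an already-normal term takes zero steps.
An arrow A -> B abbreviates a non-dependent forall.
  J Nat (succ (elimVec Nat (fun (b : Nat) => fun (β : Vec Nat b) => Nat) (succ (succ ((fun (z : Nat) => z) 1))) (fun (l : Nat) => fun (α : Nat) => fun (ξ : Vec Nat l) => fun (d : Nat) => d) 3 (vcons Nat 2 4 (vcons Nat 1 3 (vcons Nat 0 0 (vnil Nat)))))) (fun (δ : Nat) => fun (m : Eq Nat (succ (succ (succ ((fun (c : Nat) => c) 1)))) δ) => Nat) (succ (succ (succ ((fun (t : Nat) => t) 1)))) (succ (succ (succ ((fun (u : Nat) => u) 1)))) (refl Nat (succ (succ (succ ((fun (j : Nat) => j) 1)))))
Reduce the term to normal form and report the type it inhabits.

resulting normal form:
  4
type:
  Nat


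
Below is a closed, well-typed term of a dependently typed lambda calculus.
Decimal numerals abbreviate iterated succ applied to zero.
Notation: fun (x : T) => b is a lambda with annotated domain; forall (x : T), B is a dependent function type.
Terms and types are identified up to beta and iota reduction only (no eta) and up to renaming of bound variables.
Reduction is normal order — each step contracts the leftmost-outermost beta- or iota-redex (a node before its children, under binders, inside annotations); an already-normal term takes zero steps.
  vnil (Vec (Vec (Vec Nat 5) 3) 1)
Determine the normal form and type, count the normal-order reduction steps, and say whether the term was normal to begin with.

resulting normal form:
  vnil (Vec (Vec (Vec Nat 5) 3) 1)
the term's type:
  Vec (Vec (Vec (Vec Nat 5) 3) 1) 0
normal-order step count: 0
already normal: yes


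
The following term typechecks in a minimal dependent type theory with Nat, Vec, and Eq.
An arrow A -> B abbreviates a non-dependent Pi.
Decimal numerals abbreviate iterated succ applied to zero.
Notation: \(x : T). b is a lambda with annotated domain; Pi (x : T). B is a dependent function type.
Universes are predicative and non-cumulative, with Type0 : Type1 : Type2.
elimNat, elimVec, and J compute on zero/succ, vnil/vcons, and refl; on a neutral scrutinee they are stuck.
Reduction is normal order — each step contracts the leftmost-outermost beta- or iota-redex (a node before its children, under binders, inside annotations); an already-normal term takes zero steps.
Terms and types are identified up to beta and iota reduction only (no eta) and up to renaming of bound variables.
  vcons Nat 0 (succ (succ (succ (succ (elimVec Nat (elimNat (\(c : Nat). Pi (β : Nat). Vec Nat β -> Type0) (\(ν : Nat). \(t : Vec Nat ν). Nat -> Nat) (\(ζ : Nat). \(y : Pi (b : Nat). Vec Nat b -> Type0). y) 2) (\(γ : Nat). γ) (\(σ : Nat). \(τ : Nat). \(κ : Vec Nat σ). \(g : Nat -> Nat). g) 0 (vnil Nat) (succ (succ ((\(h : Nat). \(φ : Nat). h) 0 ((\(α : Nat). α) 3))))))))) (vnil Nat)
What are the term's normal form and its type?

reduced normal form:
  vcons Nat 0 6 (vnil Nat)
type:
  Vec Nat 1
observation: 4 normal-order steps normalize the term, beginning with an elimVec iota-redex.


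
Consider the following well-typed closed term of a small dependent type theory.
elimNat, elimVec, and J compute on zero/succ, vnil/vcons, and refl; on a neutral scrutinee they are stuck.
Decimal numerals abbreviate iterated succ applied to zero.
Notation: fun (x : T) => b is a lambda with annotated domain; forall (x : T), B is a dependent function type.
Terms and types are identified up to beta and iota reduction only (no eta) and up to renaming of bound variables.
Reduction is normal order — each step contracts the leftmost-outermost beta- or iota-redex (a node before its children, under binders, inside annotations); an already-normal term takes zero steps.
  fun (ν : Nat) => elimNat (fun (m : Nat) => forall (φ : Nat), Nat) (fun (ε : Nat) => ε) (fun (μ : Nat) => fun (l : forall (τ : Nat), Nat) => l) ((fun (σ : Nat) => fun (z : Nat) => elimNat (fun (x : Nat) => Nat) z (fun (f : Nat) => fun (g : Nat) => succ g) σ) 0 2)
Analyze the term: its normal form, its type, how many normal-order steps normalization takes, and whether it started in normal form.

reduced normal form:
  fun (ν : Nat) => fun (m : Nat) => m
inferred type:
  forall (ν : Nat), forall (m : Nat), Nat
steps to reach normal form (normal order): 10
already normal: no
first contracted redex: a beta-redex


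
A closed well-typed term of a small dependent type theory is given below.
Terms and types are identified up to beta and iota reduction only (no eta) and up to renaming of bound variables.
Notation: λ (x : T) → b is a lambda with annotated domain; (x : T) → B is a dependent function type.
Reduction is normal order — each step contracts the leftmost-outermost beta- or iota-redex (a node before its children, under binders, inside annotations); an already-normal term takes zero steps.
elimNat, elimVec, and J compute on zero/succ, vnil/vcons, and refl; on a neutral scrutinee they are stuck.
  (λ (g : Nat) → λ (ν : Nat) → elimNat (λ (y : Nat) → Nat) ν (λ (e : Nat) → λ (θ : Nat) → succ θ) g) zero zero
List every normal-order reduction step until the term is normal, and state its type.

normal-order reduction sequence:
  (λ (g : Nat) → λ (ν : Nat) → elimNat (λ (y : Nat) → Nat) ν (λ (e : Nat) → λ (θ : Nat) → succ θ) g) zero zero
  ~> (λ (g : Nat) → elimNat (λ (ν : Nat) → Nat) g (λ (y : Nat) → λ (e : Nat) → succ e) zero) zero
  ~> elimNat (λ (g : Nat) → Nat) zero (λ (ν : Nat) → λ (y : Nat) → succ y) zero
  ~> zero
the term's type:
  Nat


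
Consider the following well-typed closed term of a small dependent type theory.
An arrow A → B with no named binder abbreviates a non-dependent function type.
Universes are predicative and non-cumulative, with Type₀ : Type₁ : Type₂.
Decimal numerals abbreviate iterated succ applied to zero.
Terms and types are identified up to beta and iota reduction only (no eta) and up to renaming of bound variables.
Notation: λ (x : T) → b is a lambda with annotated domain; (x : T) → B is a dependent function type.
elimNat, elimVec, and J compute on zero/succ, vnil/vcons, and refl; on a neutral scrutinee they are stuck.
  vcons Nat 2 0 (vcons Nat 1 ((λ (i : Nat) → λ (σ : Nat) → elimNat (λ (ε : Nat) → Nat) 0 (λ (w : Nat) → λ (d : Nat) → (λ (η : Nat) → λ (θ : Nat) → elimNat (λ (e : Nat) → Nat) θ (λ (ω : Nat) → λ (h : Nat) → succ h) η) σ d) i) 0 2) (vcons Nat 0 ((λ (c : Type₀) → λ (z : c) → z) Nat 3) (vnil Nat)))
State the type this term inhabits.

type:
  Vec Nat 3


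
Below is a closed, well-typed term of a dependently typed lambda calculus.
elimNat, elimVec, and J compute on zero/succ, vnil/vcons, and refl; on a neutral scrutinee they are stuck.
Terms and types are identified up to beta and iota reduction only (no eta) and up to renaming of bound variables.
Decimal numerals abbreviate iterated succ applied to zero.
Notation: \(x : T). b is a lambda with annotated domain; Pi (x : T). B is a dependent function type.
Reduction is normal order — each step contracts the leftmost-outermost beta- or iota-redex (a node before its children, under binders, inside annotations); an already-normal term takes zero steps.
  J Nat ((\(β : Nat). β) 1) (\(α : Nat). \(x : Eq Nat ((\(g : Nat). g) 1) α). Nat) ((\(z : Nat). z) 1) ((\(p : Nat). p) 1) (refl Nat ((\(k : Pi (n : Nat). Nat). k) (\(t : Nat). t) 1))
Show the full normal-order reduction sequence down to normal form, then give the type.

normal-order reduction sequence:
  J Nat ((\(β : Nat). β) 1) (\(α : Nat). \(x : Eq Nat ((\(g : Nat). g) 1) α). Nat) ((\(z : Nat). z) 1) ((\(p : Nat). p) 1) (refl Nat ((\(k : Pi (n : Nat). Nat). k) (\(t : Nat). t) 1))
  ~> (\(β : Nat). β) 1
  ~> 1
inferred type:
  Nat


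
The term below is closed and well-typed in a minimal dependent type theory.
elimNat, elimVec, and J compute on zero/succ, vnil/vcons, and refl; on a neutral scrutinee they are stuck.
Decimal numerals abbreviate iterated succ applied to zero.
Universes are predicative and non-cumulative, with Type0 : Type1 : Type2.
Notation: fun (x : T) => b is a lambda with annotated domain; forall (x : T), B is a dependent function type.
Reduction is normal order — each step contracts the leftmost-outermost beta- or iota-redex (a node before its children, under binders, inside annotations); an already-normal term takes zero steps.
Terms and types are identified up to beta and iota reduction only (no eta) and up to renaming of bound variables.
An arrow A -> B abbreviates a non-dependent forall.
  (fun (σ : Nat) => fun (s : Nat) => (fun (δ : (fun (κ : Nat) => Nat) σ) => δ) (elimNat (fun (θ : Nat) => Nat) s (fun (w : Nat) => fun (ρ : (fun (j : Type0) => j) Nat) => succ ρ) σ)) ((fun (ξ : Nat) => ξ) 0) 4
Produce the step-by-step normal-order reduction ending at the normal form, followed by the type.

normal-order reduction sequence:
  (fun (σ : Nat) => fun (s : Nat) => (fun (δ : (fun (κ : Nat) => Nat) σ) => δ) (elimNat (fun (θ : Nat) => Nat) s (fun (w : Nat) => fun (ρ : (fun (j : Type0) => j) Nat) => succ ρ) σ)) ((fun (ξ : Nat) => ξ) 0) 4
  ~> (fun (σ : Nat) => (fun (s : (fun (δ : Nat) => Nat) ((fun (κ : Nat) => κ) 0)) => s) (elimNat (fun (θ : Nat) => Nat) σ (fun (w : Nat) => fun (ρ : (fun (j : Type0) => j) Nat) => succ ρ) ((fun (ξ : Nat) => ξ) 0))) 4
  ~> (fun (σ : (fun (s : Nat) => Nat) ((fun (δ : Nat) => δ) 0)) => σ) (elimNat (fun (κ : Nat) => Nat) 4 (fun (θ : Nat) => fun (w : (fun (ρ : Type0) => ρ) Nat) => succ w) ((fun (j : Nat) => j) 0))
  ~> elimNat (fun (σ : Nat) => Nat) 4 (fun (s : Nat) => fun (δ : (fun (κ : Type0) => κ) Nat) => succ δ) ((fun (θ : Nat) => θ) 0)
  ~> elimNat (fun (σ : Nat) => Nat) 4 (fun (s : Nat) => fun (δ : Nat) => succ δ) ((fun (κ : Nat) => κ) 0)
  ~> elimNat (fun (σ : Nat) => Nat) 4 (fun (s : Nat) => fun (δ : Nat) => succ δ) 0
  ~> 4
inferred type:
  Nat


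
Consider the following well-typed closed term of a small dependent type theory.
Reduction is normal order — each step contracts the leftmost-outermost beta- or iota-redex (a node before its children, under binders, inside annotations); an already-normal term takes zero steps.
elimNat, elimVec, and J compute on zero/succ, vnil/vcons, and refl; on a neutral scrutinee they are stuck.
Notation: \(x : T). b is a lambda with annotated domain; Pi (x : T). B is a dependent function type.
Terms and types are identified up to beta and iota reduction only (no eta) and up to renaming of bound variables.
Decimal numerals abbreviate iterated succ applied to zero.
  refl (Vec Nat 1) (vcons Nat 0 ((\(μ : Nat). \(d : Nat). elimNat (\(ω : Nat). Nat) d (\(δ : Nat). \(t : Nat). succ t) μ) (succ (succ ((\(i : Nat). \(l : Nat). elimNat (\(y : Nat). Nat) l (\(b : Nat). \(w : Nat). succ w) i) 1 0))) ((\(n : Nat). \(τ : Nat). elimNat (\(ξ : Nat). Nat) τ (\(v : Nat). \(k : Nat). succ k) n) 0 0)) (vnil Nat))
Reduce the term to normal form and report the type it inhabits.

resulting normal form:
  refl (Vec Nat 1) (vcons Nat 0 3 (vnil Nat))
the term's type:
  Eq (Vec Nat 1) (vcons Nat 0 3 (vnil Nat)) (vcons Nat 0 3 (vnil Nat))
observation: 21 normal-order steps separate the term from its normal form.


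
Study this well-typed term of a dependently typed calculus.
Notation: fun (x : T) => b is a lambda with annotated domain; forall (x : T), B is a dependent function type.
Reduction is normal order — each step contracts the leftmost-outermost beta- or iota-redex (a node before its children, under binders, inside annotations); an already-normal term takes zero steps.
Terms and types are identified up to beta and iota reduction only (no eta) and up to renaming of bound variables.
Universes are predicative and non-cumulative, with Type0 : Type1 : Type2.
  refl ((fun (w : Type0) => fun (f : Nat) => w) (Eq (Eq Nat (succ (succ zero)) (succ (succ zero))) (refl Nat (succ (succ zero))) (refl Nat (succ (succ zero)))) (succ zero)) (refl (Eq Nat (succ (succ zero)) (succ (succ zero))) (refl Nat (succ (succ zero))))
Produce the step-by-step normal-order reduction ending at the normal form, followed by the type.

reduction (normal order):
  refl ((fun (w : Type0) => fun (f : Nat) => w) (Eq (Eq Nat (succ (succ zero)) (succ (succ zero))) (refl Nat (succ (succ zero))) (refl Nat (succ (succ zero)))) (succ zero)) (refl (Eq Nat (succ (succ zero)) (succ (succ zero))) (refl Nat (succ (succ zero))))
  ~> refl ((fun (w : Nat) => Eq (Eq Nat (succ (succ zero)) (succ (succ zero))) (refl Nat (succ (succ zero))) (refl Nat (succ (succ zero)))) (succ zero)) (refl (Eq Nat (succ (succ zero)) (succ (succ zero))) (refl Nat (succ (succ zero))))
  ~> refl (Eq (Eq Nat (succ (succ zero)) (succ (succ zero))) (refl Nat (succ (succ zero))) (refl Nat (succ (succ zero)))) (refl (Eq Nat (succ (succ zero)) (succ (succ zero))) (refl Nat (succ (succ zero))))
inferred type:
  Eq (Eq (Eq Nat (succ (succ zero)) (succ (succ zero))) (refl Nat (succ (succ zero))) (refl Nat (succ (succ zero)))) (refl (Eq Nat (succ (succ zero)) (succ (succ zero))) (refl Nat (succ (succ zero)))) (refl (Eq Nat (succ (succ zero)) (succ (succ zero))) (refl Nat (succ (succ zero))))


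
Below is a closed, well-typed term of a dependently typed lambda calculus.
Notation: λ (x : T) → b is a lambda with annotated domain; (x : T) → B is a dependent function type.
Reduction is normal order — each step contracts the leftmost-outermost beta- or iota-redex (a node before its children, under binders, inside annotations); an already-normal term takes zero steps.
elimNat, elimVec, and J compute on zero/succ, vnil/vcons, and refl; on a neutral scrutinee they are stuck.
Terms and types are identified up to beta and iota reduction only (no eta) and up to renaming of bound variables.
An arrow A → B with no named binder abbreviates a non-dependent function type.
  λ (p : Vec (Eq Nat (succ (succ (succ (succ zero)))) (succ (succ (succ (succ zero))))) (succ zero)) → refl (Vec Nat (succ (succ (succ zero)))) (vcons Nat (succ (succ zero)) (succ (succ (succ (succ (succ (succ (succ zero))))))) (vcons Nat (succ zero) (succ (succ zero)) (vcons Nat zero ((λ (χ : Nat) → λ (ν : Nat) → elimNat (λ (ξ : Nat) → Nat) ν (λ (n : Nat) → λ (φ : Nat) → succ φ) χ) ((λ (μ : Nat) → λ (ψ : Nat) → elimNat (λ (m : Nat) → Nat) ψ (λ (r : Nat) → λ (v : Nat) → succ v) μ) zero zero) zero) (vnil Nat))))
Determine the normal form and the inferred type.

resulting normal form:
  λ (p : Vec (Eq Nat (succ (succ (succ (succ zero)))) (succ (succ (succ (succ zero))))) (succ zero)) → refl (Vec Nat (succ (succ (succ zero)))) (vcons Nat (succ (succ zero)) (succ (succ (succ (succ (succ (succ (succ zero))))))) (vcons Nat (succ zero) (succ (succ zero)) (vcons Nat zero zero (vnil Nat))))
the term's type:
  Vec (Eq Nat (succ (succ (succ (succ zero)))) (succ (succ (succ (succ zero))))) (succ zero) → Eq (Vec Nat (succ (succ (succ zero)))) (vcons Nat (succ (succ zero)) (succ (succ (succ (succ (succ (succ (succ zero))))))) (vcons Nat (succ zero) (succ (succ zero)) (vcons Nat zero zero (vnil Nat)))) (vcons Nat (succ (succ zero)) (succ (succ (succ (succ (succ (succ (succ zero))))))) (vcons Nat (succ zero) (succ (succ zero)) (vcons Nat zero zero (vnil Nat))))


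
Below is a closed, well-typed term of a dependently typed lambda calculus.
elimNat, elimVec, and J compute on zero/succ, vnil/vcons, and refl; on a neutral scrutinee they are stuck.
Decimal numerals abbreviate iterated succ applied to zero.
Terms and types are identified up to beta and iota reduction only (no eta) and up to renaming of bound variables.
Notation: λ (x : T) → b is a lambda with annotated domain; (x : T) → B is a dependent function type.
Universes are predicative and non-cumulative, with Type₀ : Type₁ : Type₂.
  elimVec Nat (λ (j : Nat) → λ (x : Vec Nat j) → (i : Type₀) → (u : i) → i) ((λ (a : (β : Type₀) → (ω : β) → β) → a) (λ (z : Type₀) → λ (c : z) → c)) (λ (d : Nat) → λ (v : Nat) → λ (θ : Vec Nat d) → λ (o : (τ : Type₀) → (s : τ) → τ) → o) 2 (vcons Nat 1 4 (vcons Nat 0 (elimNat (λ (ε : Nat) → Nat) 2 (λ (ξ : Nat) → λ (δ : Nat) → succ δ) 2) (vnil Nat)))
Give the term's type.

inferred type:
  (j : Type₀) → (x : j) → j


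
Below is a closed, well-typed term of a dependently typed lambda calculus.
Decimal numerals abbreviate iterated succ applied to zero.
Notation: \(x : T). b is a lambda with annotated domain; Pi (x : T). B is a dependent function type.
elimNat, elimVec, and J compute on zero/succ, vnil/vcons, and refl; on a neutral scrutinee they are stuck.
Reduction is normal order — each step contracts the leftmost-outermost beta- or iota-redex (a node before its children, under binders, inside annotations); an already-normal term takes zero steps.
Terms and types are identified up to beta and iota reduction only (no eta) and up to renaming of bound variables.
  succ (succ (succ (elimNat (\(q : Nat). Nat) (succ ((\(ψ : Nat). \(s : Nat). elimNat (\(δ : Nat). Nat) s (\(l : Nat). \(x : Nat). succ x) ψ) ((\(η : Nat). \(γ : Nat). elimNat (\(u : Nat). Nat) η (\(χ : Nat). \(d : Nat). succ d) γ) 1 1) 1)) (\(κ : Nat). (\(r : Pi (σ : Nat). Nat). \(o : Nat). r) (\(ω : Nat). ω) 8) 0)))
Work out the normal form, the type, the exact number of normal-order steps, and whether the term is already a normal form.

resulting normal form:
  7
type:
  Nat
normal-order step count: 16
term was already normal: no
first redex: an elimNat iota-redex


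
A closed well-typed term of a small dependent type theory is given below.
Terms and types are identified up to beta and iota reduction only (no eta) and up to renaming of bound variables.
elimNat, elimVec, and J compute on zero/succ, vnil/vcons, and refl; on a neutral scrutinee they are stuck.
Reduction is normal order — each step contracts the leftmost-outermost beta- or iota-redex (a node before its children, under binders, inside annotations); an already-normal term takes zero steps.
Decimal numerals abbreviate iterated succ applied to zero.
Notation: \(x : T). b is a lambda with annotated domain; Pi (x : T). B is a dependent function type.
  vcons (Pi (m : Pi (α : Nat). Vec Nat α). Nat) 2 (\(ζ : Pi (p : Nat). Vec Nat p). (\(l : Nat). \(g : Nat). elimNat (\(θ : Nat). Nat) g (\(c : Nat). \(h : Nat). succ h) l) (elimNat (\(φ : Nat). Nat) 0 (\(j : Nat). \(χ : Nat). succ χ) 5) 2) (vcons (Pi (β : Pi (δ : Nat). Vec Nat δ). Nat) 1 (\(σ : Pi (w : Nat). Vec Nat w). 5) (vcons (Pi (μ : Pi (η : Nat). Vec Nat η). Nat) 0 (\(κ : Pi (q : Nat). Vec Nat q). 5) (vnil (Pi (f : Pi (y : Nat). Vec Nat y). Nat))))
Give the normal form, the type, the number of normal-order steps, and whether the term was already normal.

resulting normal form:
  vcons (Pi (m : Pi (α : Nat). Vec Nat α). Nat) 2 (\(ζ : Pi (p : Nat). Vec Nat p). 7) (vcons (Pi (l : Pi (g : Nat). Vec Nat g). Nat) 1 (\(θ : Pi (c : Nat). Vec Nat c). 5) (vcons (Pi (h : Pi (φ : Nat). Vec Nat φ). Nat) 0 (\(j : Pi (χ : Nat). Vec Nat χ). 5) (vnil (Pi (β : Pi (δ : Nat). Vec Nat δ). Nat))))
type:
  Vec (Pi (m : Pi (α : Nat). Vec Nat α). Nat) 3
normal-order step count: 34
already normal: no
first contracted redex: a beta-redex


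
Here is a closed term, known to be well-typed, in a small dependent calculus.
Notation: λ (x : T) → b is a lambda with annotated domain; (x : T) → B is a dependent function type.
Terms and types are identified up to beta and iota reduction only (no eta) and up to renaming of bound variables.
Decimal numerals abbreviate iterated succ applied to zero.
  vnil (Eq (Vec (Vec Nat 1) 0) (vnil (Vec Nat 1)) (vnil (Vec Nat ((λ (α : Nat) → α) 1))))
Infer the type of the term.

type:
  Vec (Eq (Vec (Vec Nat 1) 0) (vnil (Vec Nat 1)) (vnil (Vec Nat 1))) 0


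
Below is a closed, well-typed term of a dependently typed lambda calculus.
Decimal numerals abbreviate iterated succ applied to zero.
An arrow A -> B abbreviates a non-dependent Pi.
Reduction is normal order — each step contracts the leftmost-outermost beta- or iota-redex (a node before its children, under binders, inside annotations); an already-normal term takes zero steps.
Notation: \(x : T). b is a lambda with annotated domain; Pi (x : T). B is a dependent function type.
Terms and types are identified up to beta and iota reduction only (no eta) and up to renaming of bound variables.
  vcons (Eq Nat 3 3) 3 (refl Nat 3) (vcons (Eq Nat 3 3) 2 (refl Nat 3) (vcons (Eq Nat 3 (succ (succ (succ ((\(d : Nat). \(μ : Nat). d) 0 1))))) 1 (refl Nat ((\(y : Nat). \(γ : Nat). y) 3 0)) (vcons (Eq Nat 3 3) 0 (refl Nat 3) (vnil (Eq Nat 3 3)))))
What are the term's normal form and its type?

reduced normal form:
  vcons (Eq Nat 3 3) 3 (refl Nat 3) (vcons (Eq Nat 3 3) 2 (refl Nat 3) (vcons (Eq Nat 3 3) 1 (refl Nat 3) (vcons (Eq Nat 3 3) 0 (refl Nat 3) (vnil (Eq Nat 3 3)))))
inferred type:
  Vec (Eq Nat 3 3) 4


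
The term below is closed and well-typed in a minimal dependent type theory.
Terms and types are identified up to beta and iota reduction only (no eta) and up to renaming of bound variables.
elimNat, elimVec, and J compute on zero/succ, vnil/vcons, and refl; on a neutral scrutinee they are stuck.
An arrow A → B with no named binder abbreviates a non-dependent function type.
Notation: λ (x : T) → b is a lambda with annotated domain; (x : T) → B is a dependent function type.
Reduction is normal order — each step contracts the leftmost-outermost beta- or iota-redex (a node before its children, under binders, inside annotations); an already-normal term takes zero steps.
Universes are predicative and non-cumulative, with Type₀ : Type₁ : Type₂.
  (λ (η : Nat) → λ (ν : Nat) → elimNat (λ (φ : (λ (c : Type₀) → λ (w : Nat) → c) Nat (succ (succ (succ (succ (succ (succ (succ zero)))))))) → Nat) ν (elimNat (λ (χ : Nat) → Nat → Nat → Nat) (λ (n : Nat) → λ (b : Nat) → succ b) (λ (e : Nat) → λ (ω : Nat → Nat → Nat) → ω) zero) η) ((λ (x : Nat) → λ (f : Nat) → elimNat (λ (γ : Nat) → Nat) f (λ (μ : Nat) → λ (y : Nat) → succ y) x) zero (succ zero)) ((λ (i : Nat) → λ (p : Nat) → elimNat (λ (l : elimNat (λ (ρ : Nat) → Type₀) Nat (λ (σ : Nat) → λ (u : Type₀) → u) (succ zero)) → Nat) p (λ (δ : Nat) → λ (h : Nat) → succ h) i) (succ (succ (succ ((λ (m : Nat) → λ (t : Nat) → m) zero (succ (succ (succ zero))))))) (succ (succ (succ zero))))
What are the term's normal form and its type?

reduced normal form:
  succ (succ (succ (succ (succ (succ (succ zero))))))
the term's type:
  Nat


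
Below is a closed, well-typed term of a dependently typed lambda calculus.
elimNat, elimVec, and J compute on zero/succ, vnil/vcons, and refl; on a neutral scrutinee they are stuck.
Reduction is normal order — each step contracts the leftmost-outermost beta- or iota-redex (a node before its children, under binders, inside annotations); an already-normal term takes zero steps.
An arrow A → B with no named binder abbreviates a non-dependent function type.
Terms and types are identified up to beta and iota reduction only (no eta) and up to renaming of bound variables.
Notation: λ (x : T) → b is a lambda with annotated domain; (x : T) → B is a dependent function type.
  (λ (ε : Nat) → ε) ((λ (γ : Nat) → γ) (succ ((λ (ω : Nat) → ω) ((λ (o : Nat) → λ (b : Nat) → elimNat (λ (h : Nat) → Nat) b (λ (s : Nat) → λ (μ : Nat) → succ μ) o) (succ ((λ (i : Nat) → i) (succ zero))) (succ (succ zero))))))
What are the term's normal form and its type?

resulting normal form:
  succ (succ (succ (succ (succ zero))))
the term's type:
  Nat
observation: the term reaches its normal form after 13 normal-order steps.


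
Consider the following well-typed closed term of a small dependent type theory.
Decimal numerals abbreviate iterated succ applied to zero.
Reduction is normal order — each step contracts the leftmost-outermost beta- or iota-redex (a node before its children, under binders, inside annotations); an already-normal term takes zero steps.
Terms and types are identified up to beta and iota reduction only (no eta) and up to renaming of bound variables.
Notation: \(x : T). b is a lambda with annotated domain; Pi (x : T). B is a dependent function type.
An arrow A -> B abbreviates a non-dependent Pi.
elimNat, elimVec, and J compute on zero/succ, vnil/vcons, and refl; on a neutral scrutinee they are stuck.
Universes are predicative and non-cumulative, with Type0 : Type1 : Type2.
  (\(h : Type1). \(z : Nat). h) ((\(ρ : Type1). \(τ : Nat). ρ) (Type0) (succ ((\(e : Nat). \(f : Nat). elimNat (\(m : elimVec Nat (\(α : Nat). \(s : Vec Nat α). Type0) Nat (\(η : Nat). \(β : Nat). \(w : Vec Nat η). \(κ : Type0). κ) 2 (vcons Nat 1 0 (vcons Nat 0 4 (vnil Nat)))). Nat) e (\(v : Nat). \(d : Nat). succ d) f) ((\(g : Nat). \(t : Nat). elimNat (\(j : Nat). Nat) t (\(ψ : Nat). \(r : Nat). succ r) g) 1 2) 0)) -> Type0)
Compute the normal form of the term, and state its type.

normal form:
  \(h : Nat). Type0 -> Type0
type:
  Nat -> Type1
observation: 3 normal-order steps separate the term from its normal form.


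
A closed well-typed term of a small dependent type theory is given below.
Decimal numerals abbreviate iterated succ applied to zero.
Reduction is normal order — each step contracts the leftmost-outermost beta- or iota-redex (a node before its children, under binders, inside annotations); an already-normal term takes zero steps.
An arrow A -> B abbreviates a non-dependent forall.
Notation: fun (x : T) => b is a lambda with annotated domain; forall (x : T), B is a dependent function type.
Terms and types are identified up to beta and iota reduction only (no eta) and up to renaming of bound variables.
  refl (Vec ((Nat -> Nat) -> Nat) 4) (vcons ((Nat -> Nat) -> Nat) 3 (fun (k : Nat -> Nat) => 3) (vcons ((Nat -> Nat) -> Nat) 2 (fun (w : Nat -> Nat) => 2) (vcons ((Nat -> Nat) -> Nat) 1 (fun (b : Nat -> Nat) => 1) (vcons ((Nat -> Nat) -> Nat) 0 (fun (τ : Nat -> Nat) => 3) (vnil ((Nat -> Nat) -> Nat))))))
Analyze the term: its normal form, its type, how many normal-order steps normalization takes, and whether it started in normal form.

normal form:
  refl (Vec ((Nat -> Nat) -> Nat) 4) (vcons ((Nat -> Nat) -> Nat) 3 (fun (k : Nat -> Nat) => 3) (vcons ((Nat -> Nat) -> Nat) 2 (fun (w : Nat -> Nat) => 2) (vcons ((Nat -> Nat) -> Nat) 1 (fun (b : Nat -> Nat) => 1) (vcons ((Nat -> Nat) -> Nat) 0 (fun (τ : Nat -> Nat) => 3) (vnil ((Nat -> Nat) -> Nat))))))
type:
  Eq (Vec ((Nat -> Nat) -> Nat) 4) (vcons ((Nat -> Nat) -> Nat) 3 (fun (k : Nat -> Nat) => 3) (vcons ((Nat -> Nat) -> Nat) 2 (fun (w : Nat -> Nat) => 2) (vcons ((Nat -> Nat) -> Nat) 1 (fun (b : Nat -> Nat) => 1) (vcons ((Nat -> Nat) -> Nat) 0 (fun (τ : Nat -> Nat) => 3) (vnil ((Nat -> Nat) -> Nat)))))) (vcons ((Nat -> Nat) -> Nat) 3 (fun (α : Nat -> Nat) => 3) (vcons ((Nat -> Nat) -> Nat) 2 (fun (χ : Nat -> Nat) => 2) (vcons ((Nat -> Nat) -> Nat) 1 (fun (ζ : Nat -> Nat) => 1) (vcons ((Nat -> Nat) -> Nat) 0 (fun (μ : Nat -> Nat) => 3) (vnil ((Nat -> Nat) -> Nat))))))
steps to reach normal form (normal order): 0
started in normal form: yes


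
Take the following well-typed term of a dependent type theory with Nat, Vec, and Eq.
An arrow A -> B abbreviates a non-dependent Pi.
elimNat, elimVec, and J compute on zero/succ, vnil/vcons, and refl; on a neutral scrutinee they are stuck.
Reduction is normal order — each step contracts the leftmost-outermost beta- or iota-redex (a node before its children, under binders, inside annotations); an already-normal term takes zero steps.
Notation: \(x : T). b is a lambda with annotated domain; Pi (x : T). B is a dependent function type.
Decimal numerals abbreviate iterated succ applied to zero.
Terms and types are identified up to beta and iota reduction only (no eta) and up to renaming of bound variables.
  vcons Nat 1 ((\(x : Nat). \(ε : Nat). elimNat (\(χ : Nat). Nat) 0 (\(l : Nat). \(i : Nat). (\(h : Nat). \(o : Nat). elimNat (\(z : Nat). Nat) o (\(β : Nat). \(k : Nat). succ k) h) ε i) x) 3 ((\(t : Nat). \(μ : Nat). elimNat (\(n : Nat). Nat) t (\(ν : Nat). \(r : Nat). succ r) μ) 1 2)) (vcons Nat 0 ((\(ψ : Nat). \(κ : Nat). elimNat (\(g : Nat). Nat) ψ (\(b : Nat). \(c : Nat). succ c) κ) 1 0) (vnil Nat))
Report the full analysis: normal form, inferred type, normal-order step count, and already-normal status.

reduced normal form:
  vcons Nat 1 9 (vcons Nat 0 1 (vnil Nat))
type:
  Vec Nat 2
normal-order step count: 78
started in normal form: no
first contracted redex: a beta-redex


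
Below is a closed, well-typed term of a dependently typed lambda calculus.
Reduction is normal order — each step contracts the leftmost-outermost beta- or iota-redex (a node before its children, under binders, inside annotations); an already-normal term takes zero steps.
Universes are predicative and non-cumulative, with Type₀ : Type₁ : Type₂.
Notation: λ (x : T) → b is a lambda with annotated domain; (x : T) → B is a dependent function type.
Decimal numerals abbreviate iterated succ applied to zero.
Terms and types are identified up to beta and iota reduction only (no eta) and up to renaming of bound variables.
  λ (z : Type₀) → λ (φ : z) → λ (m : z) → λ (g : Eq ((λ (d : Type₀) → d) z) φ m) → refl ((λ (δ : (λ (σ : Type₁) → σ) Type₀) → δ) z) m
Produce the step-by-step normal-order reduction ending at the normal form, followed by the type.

reduction (normal order):
  λ (z : Type₀) → λ (φ : z) → λ (m : z) → λ (g : Eq ((λ (d : Type₀) → d) z) φ m) → refl ((λ (δ : (λ (σ : Type₁) → σ) Type₀) → δ) z) m
  ~> λ (z : Type₀) → λ (φ : z) → λ (m : z) → λ (g : Eq z φ m) → refl ((λ (d : (λ (δ : Type₁) → δ) Type₀) → d) z) m
  ~> λ (z : Type₀) → λ (φ : z) → λ (m : z) → λ (g : Eq z φ m) → refl z m
inferred type:
  (z : Type₀) → (φ : z) → (m : z) → (g : Eq z φ m) → Eq z m m
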